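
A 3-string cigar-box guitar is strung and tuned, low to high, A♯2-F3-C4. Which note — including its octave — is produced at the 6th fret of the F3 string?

Each fret is one semitone, so F3 + 6 = B3.

B3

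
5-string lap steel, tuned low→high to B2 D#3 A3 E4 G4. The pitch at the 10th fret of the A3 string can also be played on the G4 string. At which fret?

0

A3 at fret 10 is A3 + 10 semitones = G4.
The open G4 string is 10 semitones above the open A3, so the same pitch on the G4 string lies at fret 10 − 10 = 0.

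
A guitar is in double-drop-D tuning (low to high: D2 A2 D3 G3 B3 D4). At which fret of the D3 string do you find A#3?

A#3 is 8 semitones above the open D3 (D–D#–E–F–F#–G–G#–A–A#), so it sits at fret 8.

8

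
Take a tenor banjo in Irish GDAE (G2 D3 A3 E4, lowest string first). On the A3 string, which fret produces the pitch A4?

12

A4 is 12 semitones above the open A3 (A–A#–B–C–…–G–G#–A), so it sits at fret 12.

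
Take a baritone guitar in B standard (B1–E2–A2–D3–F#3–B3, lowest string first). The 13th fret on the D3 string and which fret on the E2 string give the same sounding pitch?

23

Fret 13 on D3 is MIDI 50 + 13 = 63 (D#4). On the E2 string (open MIDI 40), that pitch is 63 − 40 = fret 23.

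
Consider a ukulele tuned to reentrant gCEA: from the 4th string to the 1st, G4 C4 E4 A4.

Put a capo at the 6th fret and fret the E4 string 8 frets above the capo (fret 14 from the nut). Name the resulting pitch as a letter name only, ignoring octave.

F♯

The capo raises the open E4 by 6 semitones to A♯4; fretting 8 more gives E4 + 6 + 8 = E4 + 14 semitones, landing on F♯.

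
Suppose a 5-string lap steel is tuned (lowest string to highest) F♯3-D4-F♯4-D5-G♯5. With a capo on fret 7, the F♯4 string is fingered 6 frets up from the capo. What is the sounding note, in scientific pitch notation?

The capo raises the open F♯4 by 7 semitones to C♯5; fretting 6 more gives F♯4 + 7 + 6 = F♯4 + 13 semitones = G5.

G5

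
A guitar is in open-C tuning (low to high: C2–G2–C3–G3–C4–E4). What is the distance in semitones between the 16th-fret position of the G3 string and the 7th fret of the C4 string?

4 semitones

G3 at fret 16 → B4 (MIDI 71); C4 at fret 7 → G4 (MIDI 67).
71 − 67 = 4, so the two pitches are 4 semitones apart, with B4 the higher.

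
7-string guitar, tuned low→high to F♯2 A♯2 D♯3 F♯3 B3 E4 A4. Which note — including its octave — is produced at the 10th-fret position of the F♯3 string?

E4

The open F♯3 string plus 10 semitones: F#–G–G#–A–…–D–D#–E.
The walk passes from B into C once, so the octave number goes from 3 to 4.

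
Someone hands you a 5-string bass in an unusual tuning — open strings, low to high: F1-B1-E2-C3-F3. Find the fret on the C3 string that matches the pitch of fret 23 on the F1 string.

4

Fret 23 on F1 is MIDI 29 + 23 = 52 (E3). On the C3 string (open MIDI 48), that pitch is 52 − 48 = fret 4.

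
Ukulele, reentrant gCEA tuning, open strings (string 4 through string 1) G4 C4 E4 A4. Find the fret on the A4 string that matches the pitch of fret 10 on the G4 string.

Fret 10 on G4 is MIDI 67 + 10 = 77 (F5). On the A4 string (open MIDI 69), that pitch is 77 − 69 = fret 8.

8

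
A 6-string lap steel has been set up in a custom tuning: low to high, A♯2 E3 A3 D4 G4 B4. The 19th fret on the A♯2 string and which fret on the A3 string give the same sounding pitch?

8

A♯2 at fret 19 is A♯2 + 19 semitones = F4.
The open A3 string is 11 semitones above the open A♯2, so the same pitch on the A3 string lies at fret 19 − 11 = 8.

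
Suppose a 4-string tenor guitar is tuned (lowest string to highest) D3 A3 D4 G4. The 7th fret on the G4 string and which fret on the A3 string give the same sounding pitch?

17

G4 at fret 7 is G4 + 7 semitones = D5.
The open A3 string is 10 semitones below the open G4, so the same pitch on the A3 string lies at fret 7 + 10 = 17.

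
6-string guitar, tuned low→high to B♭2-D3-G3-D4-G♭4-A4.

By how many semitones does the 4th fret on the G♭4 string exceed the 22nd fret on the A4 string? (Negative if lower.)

G♭4 at fret 4 → B♭4 (MIDI 70); A4 at fret 22 → G6 (MIDI 91).
70 − 91 = -21, so the two pitches are 21 semitones apart.

-21 semitones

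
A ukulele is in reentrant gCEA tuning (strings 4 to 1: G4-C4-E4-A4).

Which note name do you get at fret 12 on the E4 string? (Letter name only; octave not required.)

E

E4 is MIDI 64. Adding 12 gives 76; 76 mod 12 = 4, i.e. E.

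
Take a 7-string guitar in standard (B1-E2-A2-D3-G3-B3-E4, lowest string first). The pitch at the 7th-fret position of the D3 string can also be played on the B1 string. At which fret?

22

D3 at fret 7 is D3 + 7 semitones = A3.
The open B1 string is 15 semitones below the open D3, so the same pitch on the B1 string lies at fret 7 + 15 = 22.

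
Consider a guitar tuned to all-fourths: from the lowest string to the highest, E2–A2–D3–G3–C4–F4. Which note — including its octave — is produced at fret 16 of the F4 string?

Each fret is one semitone, so F4 + 16 = A5.

A5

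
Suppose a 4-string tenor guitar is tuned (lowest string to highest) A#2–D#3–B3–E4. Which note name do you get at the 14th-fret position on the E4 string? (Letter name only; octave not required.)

E4 is MIDI 64. Adding 14 gives 78; 78 mod 12 = 6, i.e. F#.

F#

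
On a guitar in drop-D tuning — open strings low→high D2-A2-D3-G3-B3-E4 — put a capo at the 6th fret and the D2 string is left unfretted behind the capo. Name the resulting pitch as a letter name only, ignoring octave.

G#

The capo raises the open D2 by 6 semitones to G#2; fretting 0 more gives D2 + 6 + 0 = D2 + 6 semitones, landing on G#.
(Also written Ab.)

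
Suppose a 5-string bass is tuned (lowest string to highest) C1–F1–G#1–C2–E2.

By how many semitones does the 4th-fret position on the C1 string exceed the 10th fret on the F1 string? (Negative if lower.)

-11 semitones

C1 at fret 4 → E1 (MIDI 28); F1 at fret 10 → D#2 (MIDI 39).
28 − 39 = -11, so the two pitches are 11 semitones apart.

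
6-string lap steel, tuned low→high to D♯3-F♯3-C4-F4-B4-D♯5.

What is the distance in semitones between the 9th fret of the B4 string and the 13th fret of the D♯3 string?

B4 at fret 9 → G♯5 (MIDI 80); D♯3 at fret 13 → E4 (MIDI 64).
80 − 64 = 16, so the two pitches are 16 semitones apart, with G♯5 the higher.

16 semitones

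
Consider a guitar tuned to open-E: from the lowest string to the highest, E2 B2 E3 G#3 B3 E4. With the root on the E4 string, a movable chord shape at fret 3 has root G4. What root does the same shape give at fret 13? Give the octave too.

F5

Moving from fret 3 to fret 13 shifts the root by 10 semitones.
G4 up 10 semitones is F5.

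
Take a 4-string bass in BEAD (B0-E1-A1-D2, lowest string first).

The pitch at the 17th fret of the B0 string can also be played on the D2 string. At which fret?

2

Fret 17 on B0 is MIDI 23 + 17 = 40 (E2). On the D2 string (open MIDI 38), that pitch is 40 − 38 = fret 2.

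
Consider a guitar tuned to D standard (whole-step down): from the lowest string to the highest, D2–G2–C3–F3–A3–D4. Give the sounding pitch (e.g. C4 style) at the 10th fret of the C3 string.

A#3

Each fret is one semitone, so C3 + 10 = A#3.
(Equivalently spelled Bb3.)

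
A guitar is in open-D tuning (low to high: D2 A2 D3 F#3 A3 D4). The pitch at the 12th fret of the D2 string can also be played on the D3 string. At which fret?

Fret 12 on D2 is MIDI 38 + 12 = 50 (D3). On the D3 string (open MIDI 50), that pitch is 50 − 50 = fret 0.

0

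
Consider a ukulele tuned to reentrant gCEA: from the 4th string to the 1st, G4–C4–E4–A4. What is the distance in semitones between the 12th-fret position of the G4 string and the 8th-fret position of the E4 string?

G4 at fret 12 → G5 (MIDI 79); E4 at fret 8 → C5 (MIDI 72).
79 − 72 = 7, so the two pitches are 7 semitones apart, with G5 the higher.

7 semitones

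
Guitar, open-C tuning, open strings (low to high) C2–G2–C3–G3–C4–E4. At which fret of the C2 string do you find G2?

7

G2 is 7 semitones above the open C2 (C–C#–D–D#–E–F–F#–G), so it sits at fret 7.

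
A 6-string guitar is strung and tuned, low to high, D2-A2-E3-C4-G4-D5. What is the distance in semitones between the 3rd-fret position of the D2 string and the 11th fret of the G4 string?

37 semitones

D2 at fret 3 → F2 (MIDI 41); G4 at fret 11 → Gb5 (MIDI 78).
41 − 78 = -37, so the two pitches are 37 semitones apart, with Gb5 the higher.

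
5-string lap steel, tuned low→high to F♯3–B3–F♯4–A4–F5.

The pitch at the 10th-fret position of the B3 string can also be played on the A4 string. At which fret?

Fret 10 on B3 is MIDI 59 + 10 = 69 (A4). On the A4 string (open MIDI 69), that pitch is 69 − 69 = fret 0.

0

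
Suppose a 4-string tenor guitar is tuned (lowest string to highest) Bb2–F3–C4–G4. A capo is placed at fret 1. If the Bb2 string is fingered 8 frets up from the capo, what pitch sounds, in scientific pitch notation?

G3

The capo raises the open Bb2 by 1 semitone to B2; fretting 8 more gives Bb2 + 1 + 8 = Bb2 + 9 semitones = G3.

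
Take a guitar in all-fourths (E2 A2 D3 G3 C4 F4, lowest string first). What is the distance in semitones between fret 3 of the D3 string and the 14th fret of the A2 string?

D3 at fret 3 → F3 (MIDI 53); A2 at fret 14 → B3 (MIDI 59).
53 − 59 = -6, so the two pitches are 6 semitones apart, with B3 the higher.

6 semitones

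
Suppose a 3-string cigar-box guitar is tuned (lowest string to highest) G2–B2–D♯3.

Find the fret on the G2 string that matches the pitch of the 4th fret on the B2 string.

Fret 4 on B2 is MIDI 47 + 4 = 51 (D♯3). On the G2 string (open MIDI 43), that pitch is 51 − 43 = fret 8.

8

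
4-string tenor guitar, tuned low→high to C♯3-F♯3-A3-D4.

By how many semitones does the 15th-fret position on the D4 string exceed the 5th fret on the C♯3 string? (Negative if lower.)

23 semitones

D4 at fret 15 → F5 (MIDI 77); C♯3 at fret 5 → F♯3 (MIDI 54).
77 − 54 = 23, so the two pitches are 23 semitones apart.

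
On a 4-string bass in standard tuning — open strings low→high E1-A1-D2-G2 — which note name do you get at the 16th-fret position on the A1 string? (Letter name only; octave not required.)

A1 is MIDI 33. Adding 16 gives 49; 49 mod 12 = 1, i.e. C#.
(Equivalently spelled Db.)

C#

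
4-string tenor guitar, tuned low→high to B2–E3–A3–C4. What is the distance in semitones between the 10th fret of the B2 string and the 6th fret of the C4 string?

9 semitones

B2 at fret 10 → A3 (MIDI 57); C4 at fret 6 → F#4 (MIDI 66).
57 − 66 = -9, so the two pitches are 9 semitones apart, with F#4 the higher.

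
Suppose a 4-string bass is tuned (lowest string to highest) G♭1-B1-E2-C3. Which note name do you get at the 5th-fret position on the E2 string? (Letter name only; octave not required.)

A

E2 is MIDI 40. Adding 5 gives 45; 45 mod 12 = 9, i.e. A.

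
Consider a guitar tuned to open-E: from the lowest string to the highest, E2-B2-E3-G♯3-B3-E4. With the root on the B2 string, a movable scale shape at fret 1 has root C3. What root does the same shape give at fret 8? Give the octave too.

G3

Moving from fret 1 to fret 8 shifts the root by 7 semitones.
C3 up 7 semitones is G3.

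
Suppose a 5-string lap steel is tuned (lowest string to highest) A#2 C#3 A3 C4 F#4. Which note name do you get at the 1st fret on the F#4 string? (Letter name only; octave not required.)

G

The open F#4 string plus 1 semitone: F#–G.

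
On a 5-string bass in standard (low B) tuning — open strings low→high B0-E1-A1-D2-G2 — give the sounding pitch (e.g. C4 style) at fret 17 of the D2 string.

D2 is MIDI 38. Adding 17 gives 55, which is G3.

G3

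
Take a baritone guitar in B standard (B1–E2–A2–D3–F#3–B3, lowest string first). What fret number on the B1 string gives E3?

E3 is 17 semitones above the open B1 (B–C–C#–D–…–D–D#–E), so it sits at fret 17.

17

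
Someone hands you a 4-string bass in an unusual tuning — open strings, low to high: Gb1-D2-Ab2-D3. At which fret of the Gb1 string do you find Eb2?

Eb2 is 9 semitones above the open Gb1 (Gb–G–Ab–A–Bb–B–C–Db–D–Eb), so it sits at fret 9.

9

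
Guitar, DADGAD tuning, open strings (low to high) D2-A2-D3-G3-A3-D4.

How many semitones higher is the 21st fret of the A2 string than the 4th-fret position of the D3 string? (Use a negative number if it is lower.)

A2 at fret 21 → F#4 (MIDI 66); D3 at fret 4 → F#3 (MIDI 54).
66 − 54 = 12, so the two pitches are 12 semitones apart.

12 semitones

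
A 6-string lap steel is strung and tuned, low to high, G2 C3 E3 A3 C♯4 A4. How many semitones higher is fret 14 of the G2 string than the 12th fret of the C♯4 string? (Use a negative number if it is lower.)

G2 at fret 14 → A3 (MIDI 57); C♯4 at fret 12 → C♯5 (MIDI 73).
57 − 73 = -16, so the two pitches are 16 semitones apart.

-16 semitones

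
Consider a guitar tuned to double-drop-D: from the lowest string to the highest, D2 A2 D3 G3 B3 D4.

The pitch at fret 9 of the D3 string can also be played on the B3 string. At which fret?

Fret 9 on D3 is MIDI 50 + 9 = 59 (B3). On the B3 string (open MIDI 59), that pitch is 59 − 59 = fret 0.

0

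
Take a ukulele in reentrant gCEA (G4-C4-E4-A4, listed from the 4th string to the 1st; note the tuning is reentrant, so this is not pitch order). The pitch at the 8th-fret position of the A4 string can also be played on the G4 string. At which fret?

10

Fret 8 on A4 is MIDI 69 + 8 = 77 (F5). On the G4 string (open MIDI 67), that pitch is 77 − 67 = fret 10.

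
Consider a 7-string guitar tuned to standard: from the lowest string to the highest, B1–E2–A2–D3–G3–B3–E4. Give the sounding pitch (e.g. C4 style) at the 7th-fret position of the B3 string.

F#4

Each fret is one semitone, so B3 + 7 = F#4.
(Equivalently spelled Gb4.)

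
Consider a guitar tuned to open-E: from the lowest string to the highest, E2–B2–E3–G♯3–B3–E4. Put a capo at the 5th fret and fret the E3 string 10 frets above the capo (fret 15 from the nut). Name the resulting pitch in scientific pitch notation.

The capo raises the open E3 by 5 semitones to A3; fretting 10 more gives E3 + 5 + 10 = E3 + 15 semitones = G4.

G4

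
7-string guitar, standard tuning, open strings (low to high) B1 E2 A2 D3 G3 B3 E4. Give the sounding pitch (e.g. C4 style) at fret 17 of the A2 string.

D4

A2 is MIDI 45. Adding 17 gives 62, which is D4.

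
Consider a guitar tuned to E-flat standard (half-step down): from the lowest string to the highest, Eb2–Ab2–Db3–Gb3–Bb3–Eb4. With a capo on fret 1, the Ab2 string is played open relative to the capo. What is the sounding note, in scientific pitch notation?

The capo raises the open Ab2 by 1 semitone to A2; fretting 0 more gives Ab2 + 1 + 0 = Ab2 + 1 semitone = A2.

A2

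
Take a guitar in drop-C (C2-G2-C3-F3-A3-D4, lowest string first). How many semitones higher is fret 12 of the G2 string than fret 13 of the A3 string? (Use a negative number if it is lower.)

-15 semitones

G2 at fret 12 → G3 (MIDI 55); A3 at fret 13 → A♯4 (MIDI 70).
55 − 70 = -15, so the two pitches are 15 semitones apart.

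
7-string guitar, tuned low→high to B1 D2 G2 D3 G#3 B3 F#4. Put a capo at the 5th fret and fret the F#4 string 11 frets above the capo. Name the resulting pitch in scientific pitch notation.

A#5

The capo raises the open F#4 by 5 semitones to B4; fretting 11 more gives F#4 + 5 + 11 = F#4 + 16 semitones = A#5.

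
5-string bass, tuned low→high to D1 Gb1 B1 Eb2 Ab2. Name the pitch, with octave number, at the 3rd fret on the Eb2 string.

Each fret is one semitone, so Eb2 + 3 = Gb2.

Gb2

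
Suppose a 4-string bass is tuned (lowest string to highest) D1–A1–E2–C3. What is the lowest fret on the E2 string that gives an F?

1

From E2, count semitones up the chromatic scale until reaching F: E–F — 1 step.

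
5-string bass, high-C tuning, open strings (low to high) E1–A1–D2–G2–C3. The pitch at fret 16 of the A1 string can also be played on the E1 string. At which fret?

A1 at fret 16 is A1 + 16 semitones = C♯3.
The open E1 string is 5 semitones below the open A1, so the same pitch on the E1 string lies at fret 16 + 5 = 21.

21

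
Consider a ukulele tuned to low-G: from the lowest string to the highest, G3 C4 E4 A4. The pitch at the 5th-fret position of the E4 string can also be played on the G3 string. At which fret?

E4 at fret 5 is E4 + 5 semitones = A4.
The open G3 string is 9 semitones below the open E4, so the same pitch on the G3 string lies at fret 5 + 9 = 14.

14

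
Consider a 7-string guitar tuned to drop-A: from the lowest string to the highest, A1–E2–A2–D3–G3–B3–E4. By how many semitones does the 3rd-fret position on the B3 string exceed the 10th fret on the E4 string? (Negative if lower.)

B3 at fret 3 → D4 (MIDI 62); E4 at fret 10 → D5 (MIDI 74).
62 − 74 = -12, so the two pitches are 12 semitones apart.

-12 semitones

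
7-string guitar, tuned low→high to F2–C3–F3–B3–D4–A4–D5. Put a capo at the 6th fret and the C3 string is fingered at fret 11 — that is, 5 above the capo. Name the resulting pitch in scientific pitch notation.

The capo raises the open C3 by 6 semitones to F#3; fretting 5 more gives C3 + 6 + 5 = C3 + 11 semitones = B3.

B3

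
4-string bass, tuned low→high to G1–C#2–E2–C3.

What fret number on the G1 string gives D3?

19

D3 is 19 semitones above the open G1 (G–G#–A–A#–…–C–C#–D), so it sits at fret 19.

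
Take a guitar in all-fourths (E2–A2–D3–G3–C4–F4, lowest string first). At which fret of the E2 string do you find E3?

12

E3 is 12 semitones above the open E2 (E–F–F#–G–…–D–D#–E), so it sits at fret 12.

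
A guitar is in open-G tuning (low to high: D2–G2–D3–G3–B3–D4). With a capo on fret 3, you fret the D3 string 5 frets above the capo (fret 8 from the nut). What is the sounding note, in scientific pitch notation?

The capo raises the open D3 by 3 semitones to F3; fretting 5 more gives D3 + 3 + 5 = D3 + 8 semitones = A♯3.

A♯3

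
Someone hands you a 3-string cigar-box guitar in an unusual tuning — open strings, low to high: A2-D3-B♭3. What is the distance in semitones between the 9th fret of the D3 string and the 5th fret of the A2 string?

9 semitones

D3 at fret 9 → B3 (MIDI 59); A2 at fret 5 → D3 (MIDI 50).
59 − 50 = 9, so the two pitches are 9 semitones apart, with B3 the higher.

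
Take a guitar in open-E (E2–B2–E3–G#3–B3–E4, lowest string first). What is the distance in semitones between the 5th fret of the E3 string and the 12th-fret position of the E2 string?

E3 at fret 5 → A3 (MIDI 57); E2 at fret 12 → E3 (MIDI 52).
57 − 52 = 5, so the two pitches are 5 semitones apart, with A3 the higher.

5 semitones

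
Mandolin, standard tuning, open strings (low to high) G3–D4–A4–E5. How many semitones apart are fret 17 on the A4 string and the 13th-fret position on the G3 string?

18 semitones

A4 at fret 17 → D6 (MIDI 86); G3 at fret 13 → G♯4 (MIDI 68).
86 − 68 = 18, so the two pitches are 18 semitones apart, with D6 the higher.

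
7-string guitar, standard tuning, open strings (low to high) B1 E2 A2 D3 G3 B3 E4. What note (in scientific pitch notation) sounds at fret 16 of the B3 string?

B3 is MIDI 59. Adding 16 gives 75, which is D♯5.
(Equivalently spelled E♭5.)

D♯5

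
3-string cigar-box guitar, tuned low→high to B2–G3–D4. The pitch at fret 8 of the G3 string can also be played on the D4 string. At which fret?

1

Fret 8 on G3 is MIDI 55 + 8 = 63 (D#4). On the D4 string (open MIDI 62), that pitch is 63 − 62 = fret 1.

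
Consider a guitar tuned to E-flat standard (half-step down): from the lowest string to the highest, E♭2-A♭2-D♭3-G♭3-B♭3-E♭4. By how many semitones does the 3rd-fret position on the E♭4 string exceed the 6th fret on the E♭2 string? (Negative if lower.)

21 semitones

E♭4 at fret 3 → G♭4 (MIDI 66); E♭2 at fret 6 → A2 (MIDI 45).
66 − 45 = 21, so the two pitches are 21 semitones apart.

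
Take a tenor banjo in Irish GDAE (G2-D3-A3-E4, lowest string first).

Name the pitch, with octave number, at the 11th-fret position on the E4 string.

Each fret is one semitone, so E4 + 11 = D#5.
(Equivalently spelled Eb5.)

D#5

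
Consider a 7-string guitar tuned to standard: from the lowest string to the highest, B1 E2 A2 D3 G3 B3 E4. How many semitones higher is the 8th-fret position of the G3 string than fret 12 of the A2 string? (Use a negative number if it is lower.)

G3 at fret 8 → D♯4 (MIDI 63); A2 at fret 12 → A3 (MIDI 57).
63 − 57 = 6, so the two pitches are 6 semitones apart.

6 semitones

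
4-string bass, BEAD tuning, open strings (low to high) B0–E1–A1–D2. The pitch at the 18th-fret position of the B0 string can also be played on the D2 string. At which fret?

B0 at fret 18 is B0 + 18 semitones = F2.
The open D2 string is 15 semitones above the open B0, so the same pitch on the D2 string lies at fret 18 − 15 = 3.

3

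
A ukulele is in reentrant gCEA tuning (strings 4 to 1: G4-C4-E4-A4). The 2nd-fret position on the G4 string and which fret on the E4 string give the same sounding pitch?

Fret 2 on G4 is MIDI 67 + 2 = 69 (A4). On the E4 string (open MIDI 64), that pitch is 69 − 64 = fret 5.

5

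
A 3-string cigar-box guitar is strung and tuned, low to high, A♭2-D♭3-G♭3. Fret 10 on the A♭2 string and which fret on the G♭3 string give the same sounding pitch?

Fret 10 on A♭2 is MIDI 44 + 10 = 54 (G♭3). On the G♭3 string (open MIDI 54), that pitch is 54 − 54 = fret 0.

0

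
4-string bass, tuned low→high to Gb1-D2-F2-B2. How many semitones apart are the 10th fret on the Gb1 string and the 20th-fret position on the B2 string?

Gb1 at fret 10 → E2 (MIDI 40); B2 at fret 20 → G4 (MIDI 67).
40 − 67 = -27, so the two pitches are 27 semitones apart, with G4 the higher.

27 semitones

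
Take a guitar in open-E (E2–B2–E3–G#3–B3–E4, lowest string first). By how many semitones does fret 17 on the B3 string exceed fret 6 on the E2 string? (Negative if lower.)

30 semitones

B3 at fret 17 → E5 (MIDI 76); E2 at fret 6 → A#2 (MIDI 46).
76 − 46 = 30, so the two pitches are 30 semitones apart.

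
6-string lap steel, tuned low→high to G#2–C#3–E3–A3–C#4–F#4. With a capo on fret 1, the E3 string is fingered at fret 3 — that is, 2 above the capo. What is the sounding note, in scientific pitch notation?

The capo raises the open E3 by 1 semitone to F3; fretting 2 more gives E3 + 1 + 2 = E3 + 3 semitones = G3.

G3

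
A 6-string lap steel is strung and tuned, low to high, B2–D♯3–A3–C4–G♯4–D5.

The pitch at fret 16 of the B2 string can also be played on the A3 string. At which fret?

6

B2 at fret 16 is B2 + 16 semitones = D♯4.
The open A3 string is 10 semitones above the open B2, so the same pitch on the A3 string lies at fret 16 − 10 = 6.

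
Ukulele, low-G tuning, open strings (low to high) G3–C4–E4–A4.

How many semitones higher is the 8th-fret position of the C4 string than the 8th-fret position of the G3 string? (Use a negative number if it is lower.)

C4 at fret 8 → G♯4 (MIDI 68); G3 at fret 8 → D♯4 (MIDI 63).
68 − 63 = 5, so the two pitches are 5 semitones apart.

5 semitones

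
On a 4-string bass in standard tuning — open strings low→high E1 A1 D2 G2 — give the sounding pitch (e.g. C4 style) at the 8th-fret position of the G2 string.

Each fret is one semitone, so G2 + 8 = D♯3.

D♯3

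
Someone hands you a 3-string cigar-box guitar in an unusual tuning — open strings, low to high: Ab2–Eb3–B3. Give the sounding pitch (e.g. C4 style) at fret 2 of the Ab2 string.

Bb2

The open Ab2 string plus 2 semitones: Ab–A–Bb.
No B→C boundary is crossed, so the octave stays at 2.
(Equivalently spelled A#2.)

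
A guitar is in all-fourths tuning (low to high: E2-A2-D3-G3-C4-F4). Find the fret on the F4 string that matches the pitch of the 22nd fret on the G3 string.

12

Fret 22 on G3 is MIDI 55 + 22 = 77 (F5). On the F4 string (open MIDI 65), that pitch is 77 − 65 = fret 12.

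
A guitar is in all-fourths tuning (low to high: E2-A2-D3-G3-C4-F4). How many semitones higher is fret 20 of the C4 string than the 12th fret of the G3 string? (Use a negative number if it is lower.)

C4 at fret 20 → G#5 (MIDI 80); G3 at fret 12 → G4 (MIDI 67).
80 − 67 = 13, so the two pitches are 13 semitones apart.

13 semitones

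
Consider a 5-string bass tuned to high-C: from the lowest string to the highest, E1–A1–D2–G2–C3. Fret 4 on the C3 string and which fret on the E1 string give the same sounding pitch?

24

Fret 4 on C3 is MIDI 48 + 4 = 52 (E3). On the E1 string (open MIDI 28), that pitch is 52 − 28 = fret 24.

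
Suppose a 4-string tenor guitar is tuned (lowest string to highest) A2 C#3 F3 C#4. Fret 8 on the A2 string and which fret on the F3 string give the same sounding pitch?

A2 at fret 8 is A2 + 8 semitones = F3.
The open F3 string is 8 semitones above the open A2, so the same pitch on the F3 string lies at fret 8 − 8 = 0.

0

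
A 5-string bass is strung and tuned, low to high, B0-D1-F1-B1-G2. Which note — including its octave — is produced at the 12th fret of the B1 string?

B2

The open B1 string plus 12 semitones: B–C–Db–D–…–A–Bb–B.
The walk passes from B into C once, so the octave number goes from 1 to 2.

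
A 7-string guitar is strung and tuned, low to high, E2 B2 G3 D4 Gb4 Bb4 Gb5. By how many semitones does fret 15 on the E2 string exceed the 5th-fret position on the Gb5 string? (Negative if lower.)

E2 at fret 15 → G3 (MIDI 55); Gb5 at fret 5 → B5 (MIDI 83).
55 − 83 = -28, so the two pitches are 28 semitones apart.

-28 semitones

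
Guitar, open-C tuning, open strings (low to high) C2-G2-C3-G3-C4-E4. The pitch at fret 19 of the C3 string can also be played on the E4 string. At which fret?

3

C3 at fret 19 is C3 + 19 semitones = G4.
The open E4 string is 16 semitones above the open C3, so the same pitch on the E4 string lies at fret 19 − 16 = 3.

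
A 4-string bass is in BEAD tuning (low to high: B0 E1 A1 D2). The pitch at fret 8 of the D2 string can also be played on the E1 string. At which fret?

D2 at fret 8 is D2 + 8 semitones = A♯2.
The open E1 string is 10 semitones below the open D2, so the same pitch on the E1 string lies at fret 8 + 10 = 18.

18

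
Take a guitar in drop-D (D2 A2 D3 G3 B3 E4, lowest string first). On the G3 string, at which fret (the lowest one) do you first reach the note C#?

From G3, count semitones up the chromatic scale until reaching C#: G–G#–A–A#–B–C–C# — 6 steps.

6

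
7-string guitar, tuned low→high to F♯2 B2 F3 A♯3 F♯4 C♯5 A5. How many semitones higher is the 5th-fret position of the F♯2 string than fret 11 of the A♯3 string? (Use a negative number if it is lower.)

-22 semitones

F♯2 at fret 5 → B2 (MIDI 47); A♯3 at fret 11 → A4 (MIDI 69).
47 − 69 = -22, so the two pitches are 22 semitones apart.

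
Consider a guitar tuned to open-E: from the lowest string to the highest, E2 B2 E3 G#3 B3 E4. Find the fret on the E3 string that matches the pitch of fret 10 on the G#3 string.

14

Fret 10 on G#3 is MIDI 56 + 10 = 66 (F#4). On the E3 string (open MIDI 52), that pitch is 66 − 52 = fret 14.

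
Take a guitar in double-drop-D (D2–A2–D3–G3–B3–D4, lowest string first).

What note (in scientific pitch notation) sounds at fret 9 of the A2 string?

F#3

Each fret is one semitone, so A2 + 9 = F#3.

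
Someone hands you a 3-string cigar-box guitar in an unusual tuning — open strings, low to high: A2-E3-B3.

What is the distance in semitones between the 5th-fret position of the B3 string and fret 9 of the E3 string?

3 semitones

B3 at fret 5 → E4 (MIDI 64); E3 at fret 9 → C♯4 (MIDI 61).
64 − 61 = 3, so the two pitches are 3 semitones apart, with E4 the higher.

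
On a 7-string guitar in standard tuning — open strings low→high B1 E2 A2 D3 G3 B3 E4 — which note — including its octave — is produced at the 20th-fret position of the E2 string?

The open E2 string plus 20 semitones: E–F–F#–G–…–A#–B–C.
The walk passes from B into C 2 times, so the octave number goes from 2 to 4.

C4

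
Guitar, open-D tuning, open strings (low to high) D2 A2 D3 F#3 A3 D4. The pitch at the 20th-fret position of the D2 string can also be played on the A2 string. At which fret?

13

Fret 20 on D2 is MIDI 38 + 20 = 58 (A#3). On the A2 string (open MIDI 45), that pitch is 58 − 45 = fret 13.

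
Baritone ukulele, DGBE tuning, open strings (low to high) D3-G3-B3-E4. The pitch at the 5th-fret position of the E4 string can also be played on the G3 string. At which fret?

E4 at fret 5 is E4 + 5 semitones = A4.
The open G3 string is 9 semitones below the open E4, so the same pitch on the G3 string lies at fret 5 + 9 = 14.

14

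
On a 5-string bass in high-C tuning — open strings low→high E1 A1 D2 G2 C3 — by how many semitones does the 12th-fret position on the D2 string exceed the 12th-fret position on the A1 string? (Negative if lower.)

D2 at fret 12 → D3 (MIDI 50); A1 at fret 12 → A2 (MIDI 45).
50 − 45 = 5, so the two pitches are 5 semitones apart.

5 semitones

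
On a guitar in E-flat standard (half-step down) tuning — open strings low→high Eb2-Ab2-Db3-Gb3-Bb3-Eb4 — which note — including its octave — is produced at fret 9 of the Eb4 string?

C5

The open Eb4 string plus 9 semitones: Eb–E–F–Gb–G–Ab–A–Bb–B–C.
The walk passes from B into C once, so the octave number goes from 4 to 5.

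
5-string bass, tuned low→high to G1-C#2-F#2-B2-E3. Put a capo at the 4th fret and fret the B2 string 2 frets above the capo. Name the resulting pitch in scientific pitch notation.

F3

The capo raises the open B2 by 4 semitones to D#3; fretting 2 more gives B2 + 4 + 2 = B2 + 6 semitones = F3.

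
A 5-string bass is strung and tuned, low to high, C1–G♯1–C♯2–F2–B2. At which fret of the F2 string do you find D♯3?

10

D♯3 is 10 semitones above the open F2 (F–F#–G–G#–…–C#–D–D#), so it sits at fret 10.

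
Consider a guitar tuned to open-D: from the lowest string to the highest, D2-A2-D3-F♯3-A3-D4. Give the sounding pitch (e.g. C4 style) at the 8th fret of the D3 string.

A♯3

The open D3 string plus 8 semitones: D–D#–E–F–F#–G–G#–A–A#.
No B→C boundary is crossed, so the octave stays at 3.
(Equivalently spelled B♭3.)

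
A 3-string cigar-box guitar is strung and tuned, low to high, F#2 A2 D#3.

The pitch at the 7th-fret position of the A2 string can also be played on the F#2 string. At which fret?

10

A2 at fret 7 is A2 + 7 semitones = E3.
The open F#2 string is 3 semitones below the open A2, so the same pitch on the F#2 string lies at fret 7 + 3 = 10.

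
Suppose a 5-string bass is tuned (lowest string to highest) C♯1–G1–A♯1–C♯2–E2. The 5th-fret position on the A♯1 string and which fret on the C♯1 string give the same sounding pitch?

14

Fret 5 on A♯1 is MIDI 34 + 5 = 39 (D♯2). On the C♯1 string (open MIDI 25), that pitch is 39 − 25 = fret 14.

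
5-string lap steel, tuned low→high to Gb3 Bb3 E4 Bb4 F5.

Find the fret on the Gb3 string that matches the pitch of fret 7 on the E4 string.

E4 at fret 7 is E4 + 7 semitones = B4.
The open Gb3 string is 10 semitones below the open E4, so the same pitch on the Gb3 string lies at fret 7 + 10 = 17.

17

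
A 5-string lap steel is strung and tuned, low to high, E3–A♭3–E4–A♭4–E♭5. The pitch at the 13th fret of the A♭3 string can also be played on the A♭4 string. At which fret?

A♭3 at fret 13 is A♭3 + 13 semitones = A4.
The open A♭4 string is 12 semitones above the open A♭3, so the same pitch on the A♭4 string lies at fret 13 − 12 = 1.

1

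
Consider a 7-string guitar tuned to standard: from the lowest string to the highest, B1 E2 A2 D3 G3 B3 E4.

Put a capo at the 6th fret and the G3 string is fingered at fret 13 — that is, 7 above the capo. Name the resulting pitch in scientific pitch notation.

G#4

The capo raises the open G3 by 6 semitones to C#4; fretting 7 more gives G3 + 6 + 7 = G3 + 13 semitones = G#4.
(Also written Ab.)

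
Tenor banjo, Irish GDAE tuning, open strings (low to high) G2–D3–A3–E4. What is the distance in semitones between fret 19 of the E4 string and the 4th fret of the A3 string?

E4 at fret 19 → B5 (MIDI 83); A3 at fret 4 → C#4 (MIDI 61).
83 − 61 = 22, so the two pitches are 22 semitones apart, with B5 the higher.

22 semitones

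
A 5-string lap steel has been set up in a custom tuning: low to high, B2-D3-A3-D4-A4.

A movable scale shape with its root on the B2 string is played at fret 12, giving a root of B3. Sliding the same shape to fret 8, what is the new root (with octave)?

Moving from fret 12 to fret 8 shifts the root by -4 semitones.
B3 down 4 semitones is G3.

G3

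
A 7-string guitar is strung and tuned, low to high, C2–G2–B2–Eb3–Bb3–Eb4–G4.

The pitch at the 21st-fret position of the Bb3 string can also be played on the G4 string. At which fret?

12

Bb3 at fret 21 is Bb3 + 21 semitones = G5.
The open G4 string is 9 semitones above the open Bb3, so the same pitch on the G4 string lies at fret 21 − 9 = 12.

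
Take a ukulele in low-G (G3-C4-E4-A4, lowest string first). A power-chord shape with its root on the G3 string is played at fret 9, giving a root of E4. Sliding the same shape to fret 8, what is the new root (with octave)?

D#4

Moving from fret 9 to fret 8 shifts the root by -1 semitone.
E4 down 1 semitone is D#4.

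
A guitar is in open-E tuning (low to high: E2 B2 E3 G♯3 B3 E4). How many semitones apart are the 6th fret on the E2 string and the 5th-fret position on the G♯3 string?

E2 at fret 6 → A♯2 (MIDI 46); G♯3 at fret 5 → C♯4 (MIDI 61).
46 − 61 = -15, so the two pitches are 15 semitones apart, with C♯4 the higher.

15 semitones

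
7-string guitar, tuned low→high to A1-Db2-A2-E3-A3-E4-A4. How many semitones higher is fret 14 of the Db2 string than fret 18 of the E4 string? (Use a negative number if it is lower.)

Db2 at fret 14 → Eb3 (MIDI 51); E4 at fret 18 → Bb5 (MIDI 82).
51 − 82 = -31, so the two pitches are 31 semitones apart.

-31 semitones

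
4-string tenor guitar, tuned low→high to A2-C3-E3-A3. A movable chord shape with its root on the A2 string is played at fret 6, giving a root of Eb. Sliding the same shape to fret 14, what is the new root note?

Moving from fret 6 to fret 14 shifts the root by 8 semitones.
Eb up 8 semitones is B.

B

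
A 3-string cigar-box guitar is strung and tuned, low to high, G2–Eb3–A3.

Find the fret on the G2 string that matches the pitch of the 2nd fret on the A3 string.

16

A3 at fret 2 is A3 + 2 semitones = B3.
The open G2 string is 14 semitones below the open A3, so the same pitch on the G2 string lies at fret 2 + 14 = 16.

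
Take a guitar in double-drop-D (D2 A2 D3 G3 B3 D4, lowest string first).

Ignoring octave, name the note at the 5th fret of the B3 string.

E

B3 is MIDI 59. Adding 5 gives 64; 64 mod 12 = 4, i.e. E.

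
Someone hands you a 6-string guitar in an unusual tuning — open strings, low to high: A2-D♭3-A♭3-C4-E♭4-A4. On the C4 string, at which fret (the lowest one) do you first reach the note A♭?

From C4, count semitones up the chromatic scale until reaching A♭: C–Db–D–Eb–E–F–Gb–G–Ab — 8 steps.

8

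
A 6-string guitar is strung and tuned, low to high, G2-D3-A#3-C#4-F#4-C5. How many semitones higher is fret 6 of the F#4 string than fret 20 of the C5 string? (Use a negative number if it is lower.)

-20 semitones

F#4 at fret 6 → C5 (MIDI 72); C5 at fret 20 → G#6 (MIDI 92).
72 − 92 = -20, so the two pitches are 20 semitones apart.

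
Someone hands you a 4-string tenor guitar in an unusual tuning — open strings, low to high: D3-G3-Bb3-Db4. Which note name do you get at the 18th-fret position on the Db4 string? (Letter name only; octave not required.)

G

The open Db4 string plus 18 semitones: Db–D–Eb–E–…–F–Gb–G.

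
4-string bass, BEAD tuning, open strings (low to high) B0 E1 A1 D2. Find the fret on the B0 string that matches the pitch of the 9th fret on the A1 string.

19

Fret 9 on A1 is MIDI 33 + 9 = 42 (F#2). On the B0 string (open MIDI 23), that pitch is 42 − 23 = fret 19.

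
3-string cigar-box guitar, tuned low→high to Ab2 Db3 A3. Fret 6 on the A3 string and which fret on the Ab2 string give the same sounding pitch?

A3 at fret 6 is A3 + 6 semitones = Eb4.
The open Ab2 string is 13 semitones below the open A3, so the same pitch on the Ab2 string lies at fret 6 + 13 = 19.

19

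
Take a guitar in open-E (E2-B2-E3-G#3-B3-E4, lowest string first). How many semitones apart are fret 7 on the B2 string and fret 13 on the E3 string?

11 semitones

B2 at fret 7 → F#3 (MIDI 54); E3 at fret 13 → F4 (MIDI 65).
54 − 65 = -11, so the two pitches are 11 semitones apart, with F4 the higher.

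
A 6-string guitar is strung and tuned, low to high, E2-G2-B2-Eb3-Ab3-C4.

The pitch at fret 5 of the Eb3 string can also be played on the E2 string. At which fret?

Eb3 at fret 5 is Eb3 + 5 semitones = Ab3.
The open E2 string is 11 semitones below the open Eb3, so the same pitch on the E2 string lies at fret 5 + 11 = 16.

16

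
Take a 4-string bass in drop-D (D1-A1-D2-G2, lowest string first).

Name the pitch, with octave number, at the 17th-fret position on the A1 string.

A1 is MIDI 33. Adding 17 gives 50, which is D3.

D3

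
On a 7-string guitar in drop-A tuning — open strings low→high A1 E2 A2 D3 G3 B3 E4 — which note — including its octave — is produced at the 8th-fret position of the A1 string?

A1 is MIDI 33. Adding 8 gives 41, which is F2.

F2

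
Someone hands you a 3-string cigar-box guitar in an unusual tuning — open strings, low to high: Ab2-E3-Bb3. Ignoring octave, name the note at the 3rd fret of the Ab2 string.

The open Ab2 string plus 3 semitones: Ab–A–Bb–B.

B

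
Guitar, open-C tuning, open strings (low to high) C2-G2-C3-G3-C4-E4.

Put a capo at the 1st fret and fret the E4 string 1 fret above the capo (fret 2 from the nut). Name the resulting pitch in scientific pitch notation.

The capo raises the open E4 by 1 semitone to F4; fretting 1 more gives E4 + 1 + 1 = E4 + 2 semitones = F#4.
(Also written Gb.)

F#4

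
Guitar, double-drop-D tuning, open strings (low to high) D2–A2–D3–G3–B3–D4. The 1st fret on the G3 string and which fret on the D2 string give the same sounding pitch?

G3 at fret 1 is G3 + 1 semitone = G#3.
The open D2 string is 17 semitones below the open G3, so the same pitch on the D2 string lies at fret 1 + 17 = 18.

18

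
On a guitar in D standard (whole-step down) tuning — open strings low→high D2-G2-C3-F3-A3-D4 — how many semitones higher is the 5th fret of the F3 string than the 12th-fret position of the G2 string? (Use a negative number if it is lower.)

F3 at fret 5 → A#3 (MIDI 58); G2 at fret 12 → G3 (MIDI 55).
58 − 55 = 3, so the two pitches are 3 semitones apart.

3 semitones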